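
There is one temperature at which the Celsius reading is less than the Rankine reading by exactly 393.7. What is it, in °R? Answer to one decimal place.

271.2°R

Let R be the Rankine reading. The Celsius reading is C = 5/9·R - 273.15.
Require C - R = -393.7: (-4/9)·R - 273.15 = -393.7.
R = (-393.7 + 273.15) / (-4/9) = 271.2.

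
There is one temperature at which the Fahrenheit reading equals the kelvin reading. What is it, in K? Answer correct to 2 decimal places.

574.59 K

Let K be the kelvin reading. The Fahrenheit reading is F = 1.8·K - 459.67.
Set F = K: 1.8·K - 459.67 = K.
(0.8)·K = 459.67  ⇒  K = 574.59.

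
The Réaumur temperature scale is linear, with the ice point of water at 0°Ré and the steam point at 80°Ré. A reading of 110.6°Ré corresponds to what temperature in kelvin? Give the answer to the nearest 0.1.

Linear interpolation between the fixed points: C = (110.6 - 0) × 100 / (80 - 0) = 138.2500°C.
Then 138.2500 + 273.15 = 411.4 K.

411.4 K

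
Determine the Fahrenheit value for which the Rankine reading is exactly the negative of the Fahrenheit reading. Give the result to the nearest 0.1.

Let F be the Fahrenheit reading. The Rankine reading is R = 1·F + 459.67.
Require R = -1·F: 1·F + 459.67 = -1·F.
(2)·F = -459.67  ⇒  F = -229.8.

-229.8°F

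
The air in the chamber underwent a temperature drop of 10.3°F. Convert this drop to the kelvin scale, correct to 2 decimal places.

An interval of 1°F corresponds to 5/9 K.
10.3 × 5/9 = 5.72.

5.72 K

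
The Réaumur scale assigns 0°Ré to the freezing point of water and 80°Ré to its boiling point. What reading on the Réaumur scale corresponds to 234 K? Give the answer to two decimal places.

First in Celsius: 234 - 273.15 = -39.1500°C.
Linearly onto the Réaumur scale: 0 + (-39.1500 / 100) × (80 - 0) = -31.32°Ré.

-31.32°Ré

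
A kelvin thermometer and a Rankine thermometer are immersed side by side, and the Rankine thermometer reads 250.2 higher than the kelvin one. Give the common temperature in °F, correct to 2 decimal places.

Let x be the kelvin reading; then the Rankine reading is 1.8·x.
(1.8·x) - x = 250.2  ⇒  (0.8)·x = 250.2  ⇒  x = 312.7500 K.
In Celsius: 312.75 - 273.15 = 39.6000°C.
In Fahrenheit: 39.6000 × 1.8 + 32 = 103.28°F.

103.28°F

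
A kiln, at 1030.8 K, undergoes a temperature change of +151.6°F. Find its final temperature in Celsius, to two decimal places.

841.87°C

Initial temperature in Celsius: 1030.8 - 273.15 = 757.6500°C.
The 151.6°F change is an interval, so only the factor 5/9 applies: +151.6 × 5/9 = +84.2222°C.
Final Celsius temperature: 757.6500 + 84.2222 = 841.8722°C.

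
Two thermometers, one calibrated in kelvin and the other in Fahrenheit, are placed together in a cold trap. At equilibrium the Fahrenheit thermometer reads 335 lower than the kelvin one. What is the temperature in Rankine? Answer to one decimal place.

280.5°R

Let x be the kelvin reading; then the Fahrenheit reading is 1.8·x - 459.67.
(1.8·x - 459.67) - x = -335  ⇒  (0.8)·x = 124.67  ⇒  x = 155.8375 K.
In Celsius: 155.8375 - 273.15 = -117.3125°C.
In Rankine: -117.3125 × 1.8 + 491.67 = 280.5°R.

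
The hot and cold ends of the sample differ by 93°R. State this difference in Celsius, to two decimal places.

51.67°C

Only the scale ratio 5/9 matters for a change in temperature.
93 × 5/9 = 51.67.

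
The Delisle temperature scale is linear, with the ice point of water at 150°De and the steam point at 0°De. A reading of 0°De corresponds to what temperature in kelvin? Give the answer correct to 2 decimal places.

Linear interpolation between the fixed points: C = (0 - 150) × 100 / (0 - 150) = 100.0000°C.
Then 100.0000 + 273.15 = 373.15 K.

373.15 K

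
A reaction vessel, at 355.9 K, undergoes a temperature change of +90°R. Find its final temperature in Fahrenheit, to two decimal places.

270.95°F

Initial temperature in Celsius: 355.9 - 273.15 = 82.7500°C.
The 90°R change is an interval, so only the factor 5/9 applies: +90 × 5/9 = +50.0000°C.
Final Celsius temperature: 82.7500 + 50.0000 = 132.7500°C.
In Fahrenheit: 132.7500 × 1.8 + 32 = 270.95°F.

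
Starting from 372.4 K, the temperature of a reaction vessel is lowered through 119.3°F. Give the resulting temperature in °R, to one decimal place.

Initial temperature in Celsius: 372.4 - 273.15 = 99.2500°C.
The 119.3°F change is an interval, so only the factor 5/9 applies: -119.3 × 5/9 = -66.2778°C.
Final Celsius temperature: 99.2500 - 66.2778 = 32.9722°C.
In Rankine: 32.9722 × 1.8 + 491.67 = 551.0°R.

551.0°R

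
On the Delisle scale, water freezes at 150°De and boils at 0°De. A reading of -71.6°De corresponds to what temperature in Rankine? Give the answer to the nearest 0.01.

757.59°R

Linear interpolation between the fixed points: C = (-71.6 - 150) × 100 / (0 - 150) = 147.7333°C.
Then 147.7333 × 1.8 + 491.67 = 757.59°R.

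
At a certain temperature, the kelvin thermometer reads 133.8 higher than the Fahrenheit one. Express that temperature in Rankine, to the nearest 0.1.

Let x be the Fahrenheit reading; then the kelvin reading is 5/9·x + 255.372.
(5/9·x + 255.372) - x = 133.8  ⇒  (-4/9)·x = -121.572  ⇒  x = 273.5375°F.
In Celsius: (273.5375 - 32) × 5/9 = 134.1875°C.
In Rankine: 134.1875 × 1.8 + 491.67 = 733.2°R.

733.2°R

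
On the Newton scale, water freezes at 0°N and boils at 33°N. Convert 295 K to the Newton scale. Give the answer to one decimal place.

7.2°N

First in Celsius: 295 - 273.15 = 21.8500°C.
Linearly onto the Newton scale: 0 + (21.8500 / 100) × (33 - 0) = 7.2°N.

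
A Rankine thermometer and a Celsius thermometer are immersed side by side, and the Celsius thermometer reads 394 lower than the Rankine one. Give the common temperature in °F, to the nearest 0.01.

-187.76°F

Let x be the Rankine reading; then the Celsius reading is 5/9·x - 273.15.
(5/9·x - 273.15) - x = -394  ⇒  (-4/9)·x = -120.85  ⇒  x = 271.9125°R.
In Celsius: (271.9125 - 491.67) × 5/9 = -122.0875°C.
In Fahrenheit: -122.0875 × 1.8 + 32 = -187.76°F.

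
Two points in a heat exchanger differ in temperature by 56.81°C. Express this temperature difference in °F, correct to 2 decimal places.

102.26°F

An interval of 1°C corresponds to 1.8°F.
56.81 × 1.8 = 102.26.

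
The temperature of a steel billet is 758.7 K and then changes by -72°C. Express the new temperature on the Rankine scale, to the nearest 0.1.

1236.1°R

Initial temperature in Celsius: 758.7 - 273.15 = 485.5500°C.
Final Celsius temperature: 485.5500 - 72.0000 = 413.5500°C.
In Rankine: 413.5500 × 1.8 + 491.67 = 1236.1°R.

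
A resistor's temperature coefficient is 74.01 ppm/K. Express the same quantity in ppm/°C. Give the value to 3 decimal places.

74.010 ppm/°C

The quantity depends on a temperature interval, so only the ratio of degree sizes applies; the offset between the scales is irrelevant.
A change of 1°C is a change of 1 K, so per °C the value is 74.01 × 1 = 74.010.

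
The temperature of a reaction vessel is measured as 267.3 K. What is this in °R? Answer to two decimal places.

481.14°R

In Celsius: 267.3 - 273.15 = -5.8500°C.
In Rankine: -5.8500 × 1.8 + 491.67 = 481.14°R.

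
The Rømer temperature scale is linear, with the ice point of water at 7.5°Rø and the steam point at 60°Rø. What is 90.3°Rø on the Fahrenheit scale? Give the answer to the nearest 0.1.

315.9°F

Linear interpolation between the fixed points: C = (90.3 - 7.5) × 100 / (60 - 7.5) = 157.7143°C.
Then 157.7143 × 1.8 + 32 = 315.9°F.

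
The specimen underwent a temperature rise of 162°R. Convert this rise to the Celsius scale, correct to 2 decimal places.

Only the scale ratio 5/9 matters for a change in temperature.
162 × 5/9 = 90.00.

90.00°C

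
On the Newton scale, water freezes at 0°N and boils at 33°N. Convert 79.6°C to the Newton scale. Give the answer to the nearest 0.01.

26.27°N

Linearly onto the Newton scale: 0 + (79.6000 / 100) × (33 - 0) = 26.27°N.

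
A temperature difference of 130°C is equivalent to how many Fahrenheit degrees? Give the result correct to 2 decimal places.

234.00°F

An interval of 1°C corresponds to 1.8°F.
130 × 1.8 = 234.00.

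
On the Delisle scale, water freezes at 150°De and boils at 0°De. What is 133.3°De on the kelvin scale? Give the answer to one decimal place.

Linear interpolation between the fixed points: C = (133.3 - 150) × 100 / (0 - 150) = 11.1333°C.
Then 11.1333 + 273.15 = 284.3 K.

284.3 K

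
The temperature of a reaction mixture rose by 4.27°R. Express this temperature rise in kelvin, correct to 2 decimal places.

2.37 K

An interval of 1°R corresponds to 5/9 K.
4.27 × 5/9 = 2.37.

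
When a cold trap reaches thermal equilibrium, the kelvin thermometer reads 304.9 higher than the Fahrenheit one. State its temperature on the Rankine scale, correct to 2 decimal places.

348.23°R

Let x be the Fahrenheit reading; then the kelvin reading is 5/9·x + 255.372.
(5/9·x + 255.372) - x = 304.9  ⇒  (-4/9)·x = 49.5278  ⇒  x = -111.4375°F.
In Celsius: (-111.4375 - 32) × 5/9 = -79.6875°C.
In Rankine: -79.6875 × 1.8 + 491.67 = 348.23°R.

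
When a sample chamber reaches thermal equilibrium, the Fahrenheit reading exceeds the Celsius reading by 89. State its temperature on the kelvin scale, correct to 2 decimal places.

Let x be the Fahrenheit reading; then the Celsius reading is 5/9·x - 17.7778.
(5/9·x - 17.7778) - x = -89  ⇒  (-4/9)·x = -71.2222  ⇒  x = 160.2500°F.
In Celsius: (160.25 - 32) × 5/9 = 71.2500°C.
In kelvin: 71.2500 + 273.15 = 344.40 K.

344.40 K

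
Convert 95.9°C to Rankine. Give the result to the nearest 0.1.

In Rankine: 95.9000 × 1.8 + 491.67 = 664.3°R.

664.3°R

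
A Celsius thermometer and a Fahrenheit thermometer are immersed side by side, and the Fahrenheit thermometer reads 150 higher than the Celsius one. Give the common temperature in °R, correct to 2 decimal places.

Let x be the Celsius reading; then the Fahrenheit reading is 1.8·x + 32.
(1.8·x + 32) - x = 150  ⇒  (0.8)·x = 118  ⇒  x = 147.5000°C.
In Rankine: 147.5000 × 1.8 + 491.67 = 757.17°R.

757.17°R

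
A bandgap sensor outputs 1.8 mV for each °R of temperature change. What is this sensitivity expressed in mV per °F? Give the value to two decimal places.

Since only a temperature interval is involved, the additive offset between the scales drops out.
A change of 1°F is a change of 1°R, so per °F the value is 1.8 × 1 = 1.80.

1.80 mV per °F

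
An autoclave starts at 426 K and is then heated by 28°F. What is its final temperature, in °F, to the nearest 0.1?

335.1°F

Initial temperature in Celsius: 426 - 273.15 = 152.8500°C.
The 28°F change is an interval, so only the factor 5/9 applies: +28 × 5/9 = +15.5556°C.
Final Celsius temperature: 152.8500 + 15.5556 = 168.4056°C.
In Fahrenheit: 168.4056 × 1.8 + 32 = 335.1°F.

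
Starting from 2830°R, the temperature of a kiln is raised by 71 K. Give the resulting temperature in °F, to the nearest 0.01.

Initial temperature in Celsius: (2830 - 491.67) × 5/9 = 1299.0722°C.
The 71 K change is an interval; Kelvin and Celsius degrees are the same size, so ΔC = +71°C.
Final Celsius temperature: 1299.0722 + 71.0000 = 1370.0722°C.
In Fahrenheit: 1370.0722 × 1.8 + 32 = 2498.13°F.

2498.13°F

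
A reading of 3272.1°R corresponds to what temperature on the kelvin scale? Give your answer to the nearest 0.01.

1817.83 K

In Celsius: (3272.1 - 491.67) × 5/9 = 1544.6833°C.
In kelvin: 1544.6833 + 273.15 = 1817.83 K.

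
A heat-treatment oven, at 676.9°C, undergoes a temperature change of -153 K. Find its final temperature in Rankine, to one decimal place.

1434.7°R

The 153 K change is an interval; Kelvin and Celsius degrees are the same size, so ΔC = -153°C.
Final Celsius temperature: 676.9000 - 153.0000 = 523.9000°C.
In Rankine: 523.9000 × 1.8 + 491.67 = 1434.7°R.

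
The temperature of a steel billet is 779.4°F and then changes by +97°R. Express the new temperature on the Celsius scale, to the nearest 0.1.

Initial temperature in Celsius: (779.4 - 32) × 5/9 = 415.2222°C.
The 97°R change is an interval, so only the factor 5/9 applies: +97 × 5/9 = +53.8889°C.
Final Celsius temperature: 415.2222 + 53.8889 = 469.1111°C.

469.1°C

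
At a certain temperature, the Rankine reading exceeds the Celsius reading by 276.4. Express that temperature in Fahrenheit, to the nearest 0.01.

Let x be the Rankine reading; then the Celsius reading is 5/9·x - 273.15.
(5/9·x - 273.15) - x = -276.4  ⇒  (-4/9)·x = -3.25  ⇒  x = 7.3125°R.
In Celsius: (7.3125 - 491.67) × 5/9 = -269.0875°C.
In Fahrenheit: -269.0875 × 1.8 + 32 = -452.36°F.

-452.36°F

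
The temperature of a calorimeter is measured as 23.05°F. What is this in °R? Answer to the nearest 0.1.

482.7°R

In Celsius: (23.05 - 32) × 5/9 = -4.9722°C.
In Rankine: -4.9722 × 1.8 + 491.67 = 482.7°R.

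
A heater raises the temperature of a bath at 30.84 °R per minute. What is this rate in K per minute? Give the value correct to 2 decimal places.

The quantity depends on a temperature interval, so only the ratio of degree sizes applies; the offset between the scales is irrelevant.
A change of 1°R is a change of 5/9 K, so 30.84 × 5/9 = 17.13.

17.13 K/minute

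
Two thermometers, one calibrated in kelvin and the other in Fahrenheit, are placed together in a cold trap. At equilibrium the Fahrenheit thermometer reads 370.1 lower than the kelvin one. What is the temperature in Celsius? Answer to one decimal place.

Let x be the kelvin reading; then the Fahrenheit reading is 1.8·x - 459.67.
(1.8·x - 459.67) - x = -370.1  ⇒  (0.8)·x = 89.57  ⇒  x = 111.9625 K.
In Celsius: 111.9625 - 273.15 = -161.2°C.

-161.2°C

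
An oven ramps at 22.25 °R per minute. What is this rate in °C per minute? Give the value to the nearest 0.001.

Since only a temperature interval is involved, the additive offset between the scales drops out.
A change of 1°R is a change of 5/9°C, so 22.25 × 5/9 = 12.361.

12.361 °C/minute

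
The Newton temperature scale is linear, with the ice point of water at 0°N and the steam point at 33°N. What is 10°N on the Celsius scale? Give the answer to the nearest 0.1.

Linear interpolation between the fixed points: C = (10 - 0) × 100 / (33 - 0) = 30.3030°C.

30.3°C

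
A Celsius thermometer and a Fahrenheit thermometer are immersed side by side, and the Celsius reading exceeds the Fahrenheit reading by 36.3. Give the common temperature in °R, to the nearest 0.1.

338.0°R

Let x be the Celsius reading; then the Fahrenheit reading is 1.8·x + 32.
(1.8·x + 32) - x = -36.3  ⇒  (0.8)·x = -68.3  ⇒  x = -85.3750°C.
In Rankine: -85.3750 × 1.8 + 491.67 = 338.0°R.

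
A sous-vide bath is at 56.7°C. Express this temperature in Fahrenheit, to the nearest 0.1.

134.1°F

In Fahrenheit: 56.7000 × 1.8 + 32 = 134.1°F.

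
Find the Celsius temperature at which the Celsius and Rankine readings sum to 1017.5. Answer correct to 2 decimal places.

187.80°C

Let C be the Celsius reading. The Rankine reading is R = 1.8·C + 491.67.
Require C + R = 1017.5: (2.8)·C + 491.67 = 1017.5.
C = (1017.5 - 491.67) / (2.8) = 187.80.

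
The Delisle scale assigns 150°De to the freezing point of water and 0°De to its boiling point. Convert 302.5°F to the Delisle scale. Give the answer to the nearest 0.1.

-75.4°De

First in Celsius: (302.5 - 32) × 5/9 = 150.2778°C.
Linearly onto the Delisle scale: 150 + (150.2778 / 100) × (0 - 150) = -75.4°De.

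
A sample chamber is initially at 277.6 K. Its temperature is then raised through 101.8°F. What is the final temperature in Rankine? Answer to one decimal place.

601.5°R

Initial temperature in Celsius: 277.6 - 273.15 = 4.4500°C.
The 101.8°F change is an interval, so only the factor 5/9 applies: +101.8 × 5/9 = +56.5556°C.
Final Celsius temperature: 4.4500 + 56.5556 = 61.0056°C.
In Rankine: 61.0056 × 1.8 + 491.67 = 601.5°R.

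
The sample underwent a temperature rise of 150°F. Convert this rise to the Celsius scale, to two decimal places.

83.33°C

Only the scale ratio 5/9 matters for a change in temperature.
150 × 5/9 = 83.33.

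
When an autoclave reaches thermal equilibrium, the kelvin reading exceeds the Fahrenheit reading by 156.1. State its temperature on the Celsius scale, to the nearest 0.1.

106.3°C

Let x be the Fahrenheit reading; then the kelvin reading is 5/9·x + 255.372.
(5/9·x + 255.372) - x = 156.1  ⇒  (-4/9)·x = -99.2722  ⇒  x = 223.3625°F.
In Celsius: (223.3625 - 32) × 5/9 = 106.3°C.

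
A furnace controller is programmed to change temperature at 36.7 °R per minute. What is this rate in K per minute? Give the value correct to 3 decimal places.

20.389 K/minute

Since only a temperature interval is involved, the additive offset between the scales drops out.
A change of 1°R is a change of 5/9 K, so 36.7 × 5/9 = 20.389.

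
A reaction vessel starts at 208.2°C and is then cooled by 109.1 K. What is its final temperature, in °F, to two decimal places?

The 109.1 K change is an interval; Kelvin and Celsius degrees are the same size, so ΔC = -109.1°C.
Final Celsius temperature: 208.2000 - 109.1000 = 99.1000°C.
In Fahrenheit: 99.1000 × 1.8 + 32 = 210.38°F.

210.38°F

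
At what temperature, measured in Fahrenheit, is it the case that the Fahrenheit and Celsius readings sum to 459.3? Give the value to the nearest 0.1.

306.7°F

Let F be the Fahrenheit reading. The Celsius reading is C = 5/9·F - 17.7778.
Require F + C = 459.3: (14/9)·F - 17.7778 = 459.3.
F = (459.3 + 17.7778) / (14/9) = 306.7.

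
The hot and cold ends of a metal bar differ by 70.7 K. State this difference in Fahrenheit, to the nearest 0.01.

127.26°F

Only the scale ratio 1.8 matters for a change in temperature.
70.7 × 1.8 = 127.26.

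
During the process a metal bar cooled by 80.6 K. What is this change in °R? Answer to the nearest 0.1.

145.1°R

An interval of 1 K corresponds to 1.8°R.
80.6 × 1.8 = 145.1.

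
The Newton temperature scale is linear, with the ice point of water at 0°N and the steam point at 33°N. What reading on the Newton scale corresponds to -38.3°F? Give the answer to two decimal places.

-12.89°N

First in Celsius: (-38.3 - 32) × 5/9 = -39.0556°C.
Linearly onto the Newton scale: 0 + (-39.0556 / 100) × (33 - 0) = -12.89°N.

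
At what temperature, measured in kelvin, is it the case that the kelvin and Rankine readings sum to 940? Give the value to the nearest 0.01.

335.71 K

Let K be the kelvin reading. The Rankine reading is R = 1.8·K.
Require K + R = 940: (2.8)·K = 940.
K = (940) / (2.8) = 335.71.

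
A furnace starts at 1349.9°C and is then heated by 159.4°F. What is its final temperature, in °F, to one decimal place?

The 159.4°F change is an interval, so only the factor 5/9 applies: +159.4 × 5/9 = +88.5556°C.
Final Celsius temperature: 1349.9000 + 88.5556 = 1438.4556°C.
In Fahrenheit: 1438.4556 × 1.8 + 32 = 2621.2°F.

2621.2°F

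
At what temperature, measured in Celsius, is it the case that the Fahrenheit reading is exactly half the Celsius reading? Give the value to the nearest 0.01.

Let C be the Celsius reading. The Fahrenheit reading is F = 1.8·C + 32.
Require F = 0.5·C: 1.8·C + 32 = 0.5·C.
(1.3)·C = -32  ⇒  C = -24.62.

-24.62°C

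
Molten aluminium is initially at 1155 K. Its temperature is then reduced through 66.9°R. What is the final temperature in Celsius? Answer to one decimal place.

Initial temperature in Celsius: 1155 - 273.15 = 881.8500°C.
The 66.9°R change is an interval, so only the factor 5/9 applies: -66.9 × 5/9 = -37.1667°C.
Final Celsius temperature: 881.8500 - 37.1667 = 844.6833°C.

844.7°C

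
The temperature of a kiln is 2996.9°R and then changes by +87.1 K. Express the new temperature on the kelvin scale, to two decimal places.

1752.04 K

Initial temperature in Celsius: (2996.9 - 491.67) × 5/9 = 1391.7944°C.
The 87.1 K change is an interval; Kelvin and Celsius degrees are the same size, so ΔC = +87.1°C.
Final Celsius temperature: 1391.7944 + 87.1000 = 1478.8944°C.
In kelvin: 1478.8944 + 273.15 = 1752.04 K.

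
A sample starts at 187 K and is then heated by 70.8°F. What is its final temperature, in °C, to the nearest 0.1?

Initial temperature in Celsius: 187 - 273.15 = -86.1500°C.
The 70.8°F change is an interval, so only the factor 5/9 applies: +70.8 × 5/9 = +39.3333°C.
Final Celsius temperature: -86.1500 + 39.3333 = -46.8167°C.

-46.8°C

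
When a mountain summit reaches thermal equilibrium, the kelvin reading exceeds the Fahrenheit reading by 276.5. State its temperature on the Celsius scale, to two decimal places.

Let x be the Fahrenheit reading; then the kelvin reading is 5/9·x + 255.372.
(5/9·x + 255.372) - x = 276.5  ⇒  (-4/9)·x = 21.1278  ⇒  x = -47.5375°F.
In Celsius: (-47.5375 - 32) × 5/9 = -44.19°C.

-44.19°C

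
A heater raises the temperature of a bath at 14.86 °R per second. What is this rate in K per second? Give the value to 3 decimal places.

8.256 K/second

Since only a temperature interval is involved, the additive offset between the scales drops out.
A change of 1°R is a change of 5/9 K, so 14.86 × 5/9 = 8.256.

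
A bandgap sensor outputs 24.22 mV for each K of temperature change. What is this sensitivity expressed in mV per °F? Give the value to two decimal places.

Since only a temperature interval is involved, the additive offset between the scales drops out.
A change of 1°F is a change of 5/9 K, so per °F the value is 24.22 × 5/9 = 13.46.

13.46 mV per °F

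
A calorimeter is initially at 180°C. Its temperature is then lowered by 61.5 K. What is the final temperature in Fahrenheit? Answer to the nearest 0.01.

The 61.5 K change is an interval; Kelvin and Celsius degrees are the same size, so ΔC = -61.5°C.
Final Celsius temperature: 180.0000 - 61.5000 = 118.5000°C.
In Fahrenheit: 118.5000 × 1.8 + 32 = 245.30°F.

245.30°F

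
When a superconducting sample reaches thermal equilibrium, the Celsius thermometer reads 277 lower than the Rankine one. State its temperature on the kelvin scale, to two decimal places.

4.81 K

Let x be the Rankine reading; then the Celsius reading is 5/9·x - 273.15.
(5/9·x - 273.15) - x = -277  ⇒  (-4/9)·x = -3.85  ⇒  x = 8.6625°R.
In Celsius: (8.6625 - 491.67) × 5/9 = -268.3375°C.
In kelvin: -268.3375 + 273.15 = 4.81 K.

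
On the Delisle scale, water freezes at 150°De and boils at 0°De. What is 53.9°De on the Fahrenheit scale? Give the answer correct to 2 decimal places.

Linear interpolation between the fixed points: C = (53.9 - 150) × 100 / (0 - 150) = 64.0667°C.
Then 64.0667 × 1.8 + 32 = 147.32°F.

147.32°F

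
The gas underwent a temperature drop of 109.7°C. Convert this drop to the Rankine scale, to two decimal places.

For a temperature interval the offset drops out; only the factor 1.8 applies.
109.7 × 1.8 = 197.46.

197.46°R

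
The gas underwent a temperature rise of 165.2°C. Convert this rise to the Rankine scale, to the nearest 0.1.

Only the scale ratio 1.8 matters for a change in temperature.
165.2 × 1.8 = 297.4.

297.4°R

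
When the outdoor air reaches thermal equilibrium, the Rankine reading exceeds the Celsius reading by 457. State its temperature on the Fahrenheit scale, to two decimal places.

Let x be the Celsius reading; then the Rankine reading is 1.8·x + 491.67.
(1.8·x + 491.67) - x = 457  ⇒  (0.8)·x = -34.67  ⇒  x = -43.3375°C.
In Fahrenheit: -43.3375 × 1.8 + 32 = -46.01°F.

-46.01°F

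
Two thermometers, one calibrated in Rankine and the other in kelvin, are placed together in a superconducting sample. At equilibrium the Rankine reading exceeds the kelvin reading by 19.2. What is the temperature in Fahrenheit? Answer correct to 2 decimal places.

-416.47°F

Let x be the Rankine reading; then the kelvin reading is 5/9·x.
(5/9·x) - x = -19.2  ⇒  (-4/9)·x = -19.2  ⇒  x = 43.2000°R.
In Celsius: (43.2 - 491.67) × 5/9 = -249.1500°C.
In Fahrenheit: -249.1500 × 1.8 + 32 = -416.47°F.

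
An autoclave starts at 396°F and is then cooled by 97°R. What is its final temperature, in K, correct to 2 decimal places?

421.48 K

Initial temperature in Celsius: (396 - 32) × 5/9 = 202.2222°C.
The 97°R change is an interval, so only the factor 5/9 applies: -97 × 5/9 = -53.8889°C.
Final Celsius temperature: 202.2222 - 53.8889 = 148.3333°C.
In kelvin: 148.3333 + 273.15 = 421.48 K.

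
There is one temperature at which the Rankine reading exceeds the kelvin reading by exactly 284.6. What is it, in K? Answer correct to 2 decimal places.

355.75 K

Let K be the kelvin reading. The Rankine reading is R = 1.8·K.
Require R - K = 284.6: (0.8)·K = 284.6.
K = (284.6) / (0.8) = 355.75.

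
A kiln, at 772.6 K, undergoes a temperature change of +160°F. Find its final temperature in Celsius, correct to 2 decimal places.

588.34°C

Initial temperature in Celsius: 772.6 - 273.15 = 499.4500°C.
The 160°F change is an interval, so only the factor 5/9 applies: +160 × 5/9 = +88.8889°C.
Final Celsius temperature: 499.4500 + 88.8889 = 588.3389°C.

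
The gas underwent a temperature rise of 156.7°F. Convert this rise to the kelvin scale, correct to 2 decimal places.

87.06 K

An interval of 1°F corresponds to 5/9 K.
156.7 × 5/9 = 87.06.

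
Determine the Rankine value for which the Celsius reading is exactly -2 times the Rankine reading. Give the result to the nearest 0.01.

106.88°R

Let R be the Rankine reading. The Celsius reading is C = 5/9·R - 273.15.
Require C = -2·R: 5/9·R - 273.15 = -2·R.
(23/9)·R = 273.15  ⇒  R = 106.88.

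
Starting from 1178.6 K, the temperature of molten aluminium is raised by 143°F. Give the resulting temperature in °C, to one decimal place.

984.9°C

Initial temperature in Celsius: 1178.6 - 273.15 = 905.4500°C.
The 143°F change is an interval, so only the factor 5/9 applies: +143 × 5/9 = +79.4444°C.
Final Celsius temperature: 905.4500 + 79.4444 = 984.8944°C.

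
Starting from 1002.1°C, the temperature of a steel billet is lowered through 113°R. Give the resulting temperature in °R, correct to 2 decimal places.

The 113°R change is an interval, so only the factor 5/9 applies: -113 × 5/9 = -62.7778°C.
Final Celsius temperature: 1002.1000 - 62.7778 = 939.3222°C.
In Rankine: 939.3222 × 1.8 + 491.67 = 2182.45°R.

2182.45°R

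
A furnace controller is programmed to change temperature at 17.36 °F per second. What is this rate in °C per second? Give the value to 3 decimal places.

The quantity depends on a temperature interval, so only the ratio of degree sizes applies; the offset between the scales is irrelevant.
A change of 1°F is a change of 5/9°C, so 17.36 × 5/9 = 9.644.

9.644 °C/second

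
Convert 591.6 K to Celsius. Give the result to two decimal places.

318.45°C

In Celsius: 591.6 - 273.15 = 318.4500°C.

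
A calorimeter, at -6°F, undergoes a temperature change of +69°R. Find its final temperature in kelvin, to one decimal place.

Initial temperature in Celsius: (-6 - 32) × 5/9 = -21.1111°C.
The 69°R change is an interval, so only the factor 5/9 applies: +69 × 5/9 = +38.3333°C.
Final Celsius temperature: -21.1111 + 38.3333 = 17.2222°C.
In kelvin: 17.2222 + 273.15 = 290.4 K.

290.4 K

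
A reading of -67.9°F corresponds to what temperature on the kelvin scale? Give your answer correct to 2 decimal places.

In Celsius: (-67.9 - 32) × 5/9 = -55.5000°C.
In kelvin: -55.5000 + 273.15 = 217.65 K.

217.65 K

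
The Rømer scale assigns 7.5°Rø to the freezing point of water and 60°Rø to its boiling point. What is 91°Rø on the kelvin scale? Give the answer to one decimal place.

432.2 K

Linear interpolation between the fixed points: C = (91 - 7.5) × 100 / (60 - 7.5) = 159.0476°C.
Then 159.0476 + 273.15 = 432.2 K.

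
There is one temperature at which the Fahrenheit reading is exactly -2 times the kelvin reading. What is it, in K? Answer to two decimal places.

Let K be the kelvin reading. The Fahrenheit reading is F = 1.8·K - 459.67.
Require F = -2·K: 1.8·K - 459.67 = -2·K.
(3.8)·K = 459.67  ⇒  K = 120.97.

120.97 K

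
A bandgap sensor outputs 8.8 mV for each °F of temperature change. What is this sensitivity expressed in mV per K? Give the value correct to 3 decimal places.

15.840 mV per K

Since only a temperature interval is involved, the additive offset between the scales drops out.
A change of 1 K is a change of 1.8°F, so per K the value is 8.8 × 1.8 = 15.840.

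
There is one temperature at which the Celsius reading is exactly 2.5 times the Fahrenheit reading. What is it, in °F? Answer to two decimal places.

Let F be the Fahrenheit reading. The Celsius reading is C = 5/9·F - 17.7778.
Require C = 2.5·F: 5/9·F - 17.7778 = 2.5·F.
(-35/18)·F = 17.7778  ⇒  F = -9.14.

-9.14°F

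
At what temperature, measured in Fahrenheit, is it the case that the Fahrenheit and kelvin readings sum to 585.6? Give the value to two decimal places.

212.29°F

Let F be the Fahrenheit reading. The kelvin reading is K = 5/9·F + 255.372.
Require F + K = 585.6: (14/9)·F + 255.372 = 585.6.
F = (585.6 - 255.372) / (14/9) = 212.29.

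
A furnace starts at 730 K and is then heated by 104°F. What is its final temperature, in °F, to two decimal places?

Initial temperature in Celsius: 730 - 273.15 = 456.8500°C.
The 104°F change is an interval, so only the factor 5/9 applies: +104 × 5/9 = +57.7778°C.
Final Celsius temperature: 456.8500 + 57.7778 = 514.6278°C.
In Fahrenheit: 514.6278 × 1.8 + 32 = 958.33°F.

958.33°F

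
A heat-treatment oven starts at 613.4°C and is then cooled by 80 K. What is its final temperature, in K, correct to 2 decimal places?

806.55 K

The 80 K change is an interval; Kelvin and Celsius degrees are the same size, so ΔC = -80°C.
Final Celsius temperature: 613.4000 - 80.0000 = 533.4000°C.
In kelvin: 533.4000 + 273.15 = 806.55 K.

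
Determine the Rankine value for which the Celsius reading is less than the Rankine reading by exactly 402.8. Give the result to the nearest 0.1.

Let R be the Rankine reading. The Celsius reading is C = 5/9·R - 273.15.
Require C - R = -402.8: (-4/9)·R - 273.15 = -402.8.
R = (-402.8 + 273.15) / (-4/9) = 291.7.

291.7°R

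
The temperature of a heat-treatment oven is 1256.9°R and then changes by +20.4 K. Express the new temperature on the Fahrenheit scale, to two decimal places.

833.95°F

Initial temperature in Celsius: (1256.9 - 491.67) × 5/9 = 425.1278°C.
The 20.4 K change is an interval; Kelvin and Celsius degrees are the same size, so ΔC = +20.4°C.
Final Celsius temperature: 425.1278 + 20.4000 = 445.5278°C.
In Fahrenheit: 445.5278 × 1.8 + 32 = 833.95°F.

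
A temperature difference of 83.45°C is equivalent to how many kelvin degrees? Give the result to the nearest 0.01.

83.45 K

Celsius and kelvin degrees are the same size, so the interval is unchanged: 83.45.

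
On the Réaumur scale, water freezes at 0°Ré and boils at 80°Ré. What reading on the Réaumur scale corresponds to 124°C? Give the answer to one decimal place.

99.2°Ré

Linearly onto the Réaumur scale: 0 + (124.0000 / 100) × (80 - 0) = 99.2°Ré.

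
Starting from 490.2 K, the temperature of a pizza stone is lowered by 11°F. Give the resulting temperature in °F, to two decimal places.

411.69°F

Initial temperature in Celsius: 490.2 - 273.15 = 217.0500°C.
The 11°F change is an interval, so only the factor 5/9 applies: -11 × 5/9 = -6.1111°C.
Final Celsius temperature: 217.0500 - 6.1111 = 210.9389°C.
In Fahrenheit: 210.9389 × 1.8 + 32 = 411.69°F.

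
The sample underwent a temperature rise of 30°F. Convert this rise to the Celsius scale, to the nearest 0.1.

16.7°C

An interval of 1°F corresponds to 5/9°C.
30 × 5/9 = 16.7.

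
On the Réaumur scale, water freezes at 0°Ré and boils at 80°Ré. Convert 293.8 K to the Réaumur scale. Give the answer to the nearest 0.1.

16.5°Ré

First in Celsius: 293.8 - 273.15 = 20.6500°C.
Linearly onto the Réaumur scale: 0 + (20.6500 / 100) × (80 - 0) = 16.5°Ré.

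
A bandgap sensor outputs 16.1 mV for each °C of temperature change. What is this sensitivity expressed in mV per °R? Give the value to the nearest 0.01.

8.94 mV per °R

The quantity depends on a temperature interval, so only the ratio of degree sizes applies; the offset between the scales is irrelevant.
A change of 1°R is a change of 5/9°C, so per °R the value is 16.1 × 5/9 = 8.94.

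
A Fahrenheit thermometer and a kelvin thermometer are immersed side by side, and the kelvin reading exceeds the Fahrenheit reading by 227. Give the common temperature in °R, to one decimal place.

Let x be the Fahrenheit reading; then the kelvin reading is 5/9·x + 255.372.
(5/9·x + 255.372) - x = 227  ⇒  (-4/9)·x = -28.3722  ⇒  x = 63.8375°F.
In Celsius: (63.8375 - 32) × 5/9 = 17.6875°C.
In Rankine: 17.6875 × 1.8 + 491.67 = 523.5°R.

523.5°R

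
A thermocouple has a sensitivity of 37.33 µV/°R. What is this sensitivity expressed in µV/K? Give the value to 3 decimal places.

Since only a temperature interval is involved, the additive offset between the scales drops out.
A change of 1 K is a change of 1.8°R, so per K the value is 37.33 × 1.8 = 67.194.

67.194 µV/K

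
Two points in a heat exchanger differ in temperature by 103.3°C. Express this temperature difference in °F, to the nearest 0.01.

185.94°F

For a temperature interval the offset drops out; only the factor 1.8 applies.
103.3 × 1.8 = 185.94.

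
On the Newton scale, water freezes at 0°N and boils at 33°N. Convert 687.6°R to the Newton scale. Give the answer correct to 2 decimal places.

First in Celsius: (687.6 - 491.67) × 5/9 = 108.8500°C.
Linearly onto the Newton scale: 0 + (108.8500 / 100) × (33 - 0) = 35.92°N.

35.92°N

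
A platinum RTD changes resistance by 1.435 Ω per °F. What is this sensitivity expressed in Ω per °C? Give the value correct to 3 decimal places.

The quantity depends on a temperature interval, so only the ratio of degree sizes applies; the offset between the scales is irrelevant.
A change of 1°C is a change of 1.8°F, so per °C the value is 1.435 × 1.8 = 2.583.

2.583 Ω per °C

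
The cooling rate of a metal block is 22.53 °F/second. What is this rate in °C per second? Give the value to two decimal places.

12.52 °C/second

The quantity depends on a temperature interval, so only the ratio of degree sizes applies; the offset between the scales is irrelevant.
A change of 1°F is a change of 5/9°C, so 22.53 × 5/9 = 12.52.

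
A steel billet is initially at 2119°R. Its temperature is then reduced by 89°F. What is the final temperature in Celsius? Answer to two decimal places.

854.63°C

Initial temperature in Celsius: (2119 - 491.67) × 5/9 = 904.0722°C.
The 89°F change is an interval, so only the factor 5/9 applies: -89 × 5/9 = -49.4444°C.
Final Celsius temperature: 904.0722 - 49.4444 = 854.6278°C.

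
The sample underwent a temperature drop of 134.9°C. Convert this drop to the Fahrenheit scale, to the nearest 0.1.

An interval of 1°C corresponds to 1.8°F.
134.9 × 1.8 = 242.8.

242.8°F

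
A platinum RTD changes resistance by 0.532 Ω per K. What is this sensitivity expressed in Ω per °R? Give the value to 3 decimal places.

0.296 Ω per °R

The quantity depends on a temperature interval, so only the ratio of degree sizes applies; the offset between the scales is irrelevant.
A change of 1°R is a change of 5/9 K, so per °R the value is 0.532 × 5/9 = 0.296.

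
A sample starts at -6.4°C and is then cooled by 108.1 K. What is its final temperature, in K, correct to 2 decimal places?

158.65 K

The 108.1 K change is an interval; Kelvin and Celsius degrees are the same size, so ΔC = -108.1°C.
Final Celsius temperature: -6.4000 - 108.1000 = -114.5000°C.
In kelvin: -114.5000 + 273.15 = 158.65 K.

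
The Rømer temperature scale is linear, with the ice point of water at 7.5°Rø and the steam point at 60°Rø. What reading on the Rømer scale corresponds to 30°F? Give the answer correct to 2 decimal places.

First in Celsius: (30 - 32) × 5/9 = -1.1111°C.
Linearly onto the Rømer scale: 7.5 + (-1.1111 / 100) × (60 - 7.5) = 6.92°Rø.

6.92°Rø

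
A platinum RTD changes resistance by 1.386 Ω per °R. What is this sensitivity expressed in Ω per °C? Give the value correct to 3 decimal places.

The quantity depends on a temperature interval, so only the ratio of degree sizes applies; the offset between the scales is irrelevant.
A change of 1°C is a change of 1.8°R, so per °C the value is 1.386 × 1.8 = 2.495.

2.495 Ω per °C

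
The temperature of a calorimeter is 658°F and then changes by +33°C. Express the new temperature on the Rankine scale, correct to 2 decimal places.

1177.07°R

Initial temperature in Celsius: (658 - 32) × 5/9 = 347.7778°C.
Final Celsius temperature: 347.7778 + 33.0000 = 380.7778°C.
In Rankine: 380.7778 × 1.8 + 491.67 = 1177.07°R.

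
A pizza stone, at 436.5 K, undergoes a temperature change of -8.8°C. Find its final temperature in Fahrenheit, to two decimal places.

310.19°F

Initial temperature in Celsius: 436.5 - 273.15 = 163.3500°C.
Final Celsius temperature: 163.3500 - 8.8000 = 154.5500°C.
In Fahrenheit: 154.5500 × 1.8 + 32 = 310.19°F.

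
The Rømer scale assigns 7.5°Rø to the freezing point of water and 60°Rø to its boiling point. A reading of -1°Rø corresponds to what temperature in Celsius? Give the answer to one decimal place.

-16.2°C

Linear interpolation between the fixed points: C = (-1 - 7.5) × 100 / (60 - 7.5) = -16.1905°C.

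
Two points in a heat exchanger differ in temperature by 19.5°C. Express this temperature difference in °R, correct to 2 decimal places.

35.10°R

For a temperature interval the offset drops out; only the factor 1.8 applies.
19.5 × 1.8 = 35.10.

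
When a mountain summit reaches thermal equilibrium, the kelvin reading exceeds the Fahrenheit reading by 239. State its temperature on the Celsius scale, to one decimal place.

2.7°C

Let x be the kelvin reading; then the Fahrenheit reading is 1.8·x - 459.67.
(1.8·x - 459.67) - x = -239  ⇒  (0.8)·x = 220.67  ⇒  x = 275.8375 K.
In Celsius: 275.8375 - 273.15 = 2.7°C.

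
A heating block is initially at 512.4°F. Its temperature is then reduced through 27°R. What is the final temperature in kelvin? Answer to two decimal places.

Initial temperature in Celsius: (512.4 - 32) × 5/9 = 266.8889°C.
The 27°R change is an interval, so only the factor 5/9 applies: -27 × 5/9 = -15.0000°C.
Final Celsius temperature: 266.8889 - 15.0000 = 251.8889°C.
In kelvin: 251.8889 + 273.15 = 525.04 K.

525.04 K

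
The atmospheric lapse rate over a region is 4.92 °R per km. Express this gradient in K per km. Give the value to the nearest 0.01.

The quantity depends on a temperature interval, so only the ratio of degree sizes applies; the offset between the scales is irrelevant.
A change of 1°R is a change of 5/9 K, so 4.92 × 5/9 = 2.73.

2.73 K/km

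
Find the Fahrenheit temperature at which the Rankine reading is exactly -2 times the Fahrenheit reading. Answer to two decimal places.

-153.22°F

Let F be the Fahrenheit reading. The Rankine reading is R = 1·F + 459.67.
Require R = -2·F: 1·F + 459.67 = -2·F.
(3)·F = -459.67  ⇒  F = -153.22.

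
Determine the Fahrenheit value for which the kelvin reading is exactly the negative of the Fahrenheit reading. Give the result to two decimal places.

-164.17°F

Let F be the Fahrenheit reading. The kelvin reading is K = 5/9·F + 255.372.
Require K = -1·F: 5/9·F + 255.372 = -1·F.
(14/9)·F = -255.372  ⇒  F = -164.17.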